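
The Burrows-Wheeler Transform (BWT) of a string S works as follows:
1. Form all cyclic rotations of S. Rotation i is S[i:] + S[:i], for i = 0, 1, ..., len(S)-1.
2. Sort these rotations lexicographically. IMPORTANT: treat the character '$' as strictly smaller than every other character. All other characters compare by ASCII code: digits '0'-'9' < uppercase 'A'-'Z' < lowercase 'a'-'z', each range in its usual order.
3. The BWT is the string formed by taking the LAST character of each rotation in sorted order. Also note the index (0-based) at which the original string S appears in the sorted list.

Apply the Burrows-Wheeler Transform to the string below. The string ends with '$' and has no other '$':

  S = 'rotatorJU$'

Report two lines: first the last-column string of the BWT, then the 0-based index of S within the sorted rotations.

All 10 rotations (rotation i = S[i:]+S[:i]):
  rot[0] = rotatorJU$
  rot[1] = otatorJU$r
  rot[2] = tatorJU$ro
  rot[3] = atorJU$rot
  rot[4] = torJU$rota
  rot[5] = orJU$rotat
  rot[6] = rJU$rotato
  rot[7] = JU$rotator
  rot[8] = U$rotatorJ
  rot[9] = $rotatorJU
Sorted (with $ < everything):
  sorted[0] = $rotatorJU  (last char: 'U')
  sorted[1] = JU$rotator  (last char: 'r')
  sorted[2] = U$rotatorJ  (last char: 'J')
  sorted[3] = atorJU$rot  (last char: 't')
  sorted[4] = orJU$rotat  (last char: 't')
  sorted[5] = otatorJU$r  (last char: 'r')
  sorted[6] = rJU$rotato  (last char: 'o')
  sorted[7] = rotatorJU$  (last char: '$')
  sorted[8] = tatorJU$ro  (last char: 'o')
  sorted[9] = torJU$rota  (last char: 'a')
Last column: UrJttro$oa
Original string S is at sorted index 7

Answer: UrJttro$oa
7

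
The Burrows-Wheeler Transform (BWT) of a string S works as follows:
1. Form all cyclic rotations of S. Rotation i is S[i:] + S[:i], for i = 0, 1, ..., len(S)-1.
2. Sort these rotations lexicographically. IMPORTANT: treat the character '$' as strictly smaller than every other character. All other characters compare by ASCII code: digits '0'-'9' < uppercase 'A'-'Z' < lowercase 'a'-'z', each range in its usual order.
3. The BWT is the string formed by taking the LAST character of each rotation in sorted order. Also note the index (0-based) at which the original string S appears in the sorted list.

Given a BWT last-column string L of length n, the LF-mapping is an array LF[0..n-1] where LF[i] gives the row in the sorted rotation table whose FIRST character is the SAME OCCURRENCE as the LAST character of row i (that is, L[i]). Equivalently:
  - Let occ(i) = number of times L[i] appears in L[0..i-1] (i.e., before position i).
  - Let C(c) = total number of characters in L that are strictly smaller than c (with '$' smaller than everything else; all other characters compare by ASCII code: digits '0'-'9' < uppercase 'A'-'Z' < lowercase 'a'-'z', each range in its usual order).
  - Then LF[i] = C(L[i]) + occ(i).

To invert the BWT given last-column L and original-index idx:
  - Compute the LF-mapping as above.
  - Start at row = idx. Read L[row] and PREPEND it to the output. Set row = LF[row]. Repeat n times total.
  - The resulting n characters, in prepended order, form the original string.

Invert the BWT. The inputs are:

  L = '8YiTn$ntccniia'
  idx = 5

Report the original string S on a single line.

Answer: cincinnatiTY8$

Derivation:
LF mapping: 1 3 7 2 10 0 11 13 5 6 12 8 9 4
Walk LF starting at row 5, prepending L[row]:
  step 1: row=5, L[5]='$', prepend. Next row=LF[5]=0
  step 2: row=0, L[0]='8', prepend. Next row=LF[0]=1
  step 3: row=1, L[1]='Y', prepend. Next row=LF[1]=3
  step 4: row=3, L[3]='T', prepend. Next row=LF[3]=2
  step 5: row=2, L[2]='i', prepend. Next row=LF[2]=7
  step 6: row=7, L[7]='t', prepend. Next row=LF[7]=13
  step 7: row=13, L[13]='a', prepend. Next row=LF[13]=4
  step 8: row=4, L[4]='n', prepend. Next row=LF[4]=10
  step 9: row=10, L[10]='n', prepend. Next row=LF[10]=12
  step 10: row=12, L[12]='i', prepend. Next row=LF[12]=9
  step 11: row=9, L[9]='c', prepend. Next row=LF[9]=6
  step 12: row=6, L[6]='n', prepend. Next row=LF[6]=11
  step 13: row=11, L[11]='i', prepend. Next row=LF[11]=8
  step 14: row=8, L[8]='c', prepend. Next row=LF[8]=5
Reversed output: cincinnatiTY8$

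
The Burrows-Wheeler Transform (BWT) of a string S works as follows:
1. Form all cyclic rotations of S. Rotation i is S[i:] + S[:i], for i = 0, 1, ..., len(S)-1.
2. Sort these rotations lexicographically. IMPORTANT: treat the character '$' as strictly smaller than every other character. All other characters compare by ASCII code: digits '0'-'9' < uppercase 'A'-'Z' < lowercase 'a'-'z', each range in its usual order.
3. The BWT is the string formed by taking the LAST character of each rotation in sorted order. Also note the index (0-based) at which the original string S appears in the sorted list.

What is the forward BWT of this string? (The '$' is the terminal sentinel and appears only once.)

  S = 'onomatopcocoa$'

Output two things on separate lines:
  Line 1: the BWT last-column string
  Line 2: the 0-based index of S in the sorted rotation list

All 14 rotations (rotation i = S[i:]+S[:i]):
  rot[0] = onomatopcocoa$
  rot[1] = nomatopcocoa$o
  rot[2] = omatopcocoa$on
  rot[3] = matopcocoa$ono
  rot[4] = atopcocoa$onom
  rot[5] = topcocoa$onoma
  rot[6] = opcocoa$onomat
  rot[7] = pcocoa$onomato
  rot[8] = cocoa$onomatop
  rot[9] = ocoa$onomatopc
  rot[10] = coa$onomatopco
  rot[11] = oa$onomatopcoc
  rot[12] = a$onomatopcoco
  rot[13] = $onomatopcocoa
Sorted (with $ < everything):
  sorted[0] = $onomatopcocoa  (last char: 'a')
  sorted[1] = a$onomatopcoco  (last char: 'o')
  sorted[2] = atopcocoa$onom  (last char: 'm')
  sorted[3] = coa$onomatopco  (last char: 'o')
  sorted[4] = cocoa$onomatop  (last char: 'p')
  sorted[5] = matopcocoa$ono  (last char: 'o')
  sorted[6] = nomatopcocoa$o  (last char: 'o')
  sorted[7] = oa$onomatopcoc  (last char: 'c')
  sorted[8] = ocoa$onomatopc  (last char: 'c')
  sorted[9] = omatopcocoa$on  (last char: 'n')
  sorted[10] = onomatopcocoa$  (last char: '$')
  sorted[11] = opcocoa$onomat  (last char: 't')
  sorted[12] = pcocoa$onomato  (last char: 'o')
  sorted[13] = topcocoa$onoma  (last char: 'a')
Last column: aomopooccn$toa
Original string S is at sorted index 10

Answer: aomopooccn$toa
10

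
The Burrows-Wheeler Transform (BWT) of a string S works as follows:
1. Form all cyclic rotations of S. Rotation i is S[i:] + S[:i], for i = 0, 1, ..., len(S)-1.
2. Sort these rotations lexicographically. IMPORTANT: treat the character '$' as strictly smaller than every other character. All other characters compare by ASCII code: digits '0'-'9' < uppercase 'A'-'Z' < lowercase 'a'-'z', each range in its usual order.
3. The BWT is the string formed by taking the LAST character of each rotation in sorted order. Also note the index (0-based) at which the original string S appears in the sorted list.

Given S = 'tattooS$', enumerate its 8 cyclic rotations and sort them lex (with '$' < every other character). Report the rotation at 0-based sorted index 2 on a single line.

Answer: attooS$t

Derivation:
All 8 rotations (rotation i = S[i:]+S[:i]):
  rot[0] = tattooS$
  rot[1] = attooS$t
  rot[2] = ttooS$ta
  rot[3] = tooS$tat
  rot[4] = ooS$tatt
  rot[5] = oS$tatto
  rot[6] = S$tattoo
  rot[7] = $tattooS
Sorted (with $ < everything):
  sorted[0] = $tattooS
  sorted[1] = S$tattoo
  sorted[2] = attooS$t
  sorted[3] = oS$tatto
  sorted[4] = ooS$tatt
  sorted[5] = tattooS$
  sorted[6] = tooS$tat
  sorted[7] = ttooS$ta
sorted[2] = attooS$t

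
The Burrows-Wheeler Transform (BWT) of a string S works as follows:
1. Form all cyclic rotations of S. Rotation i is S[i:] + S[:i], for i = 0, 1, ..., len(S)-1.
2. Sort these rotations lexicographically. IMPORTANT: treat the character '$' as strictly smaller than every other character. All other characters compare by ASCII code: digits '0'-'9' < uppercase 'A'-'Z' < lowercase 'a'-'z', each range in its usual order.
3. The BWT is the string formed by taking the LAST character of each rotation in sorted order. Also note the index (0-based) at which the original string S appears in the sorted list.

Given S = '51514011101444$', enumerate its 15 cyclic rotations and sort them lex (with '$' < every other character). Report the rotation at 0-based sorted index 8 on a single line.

Answer: 1514011101444$5

Derivation:
All 15 rotations (rotation i = S[i:]+S[:i]):
  rot[0] = 51514011101444$
  rot[1] = 1514011101444$5
  rot[2] = 514011101444$51
  rot[3] = 14011101444$515
  rot[4] = 4011101444$5151
  rot[5] = 011101444$51514
  rot[6] = 11101444$515140
  rot[7] = 1101444$5151401
  rot[8] = 101444$51514011
  rot[9] = 01444$515140111
  rot[10] = 1444$5151401110
  rot[11] = 444$51514011101
  rot[12] = 44$515140111014
  rot[13] = 4$5151401110144
  rot[14] = $51514011101444
Sorted (with $ < everything):
  sorted[0] = $51514011101444
  sorted[1] = 011101444$51514
  sorted[2] = 01444$515140111
  sorted[3] = 101444$51514011
  sorted[4] = 1101444$5151401
  sorted[5] = 11101444$515140
  sorted[6] = 14011101444$515
  sorted[7] = 1444$5151401110
  sorted[8] = 1514011101444$5
  sorted[9] = 4$5151401110144
  sorted[10] = 4011101444$5151
  sorted[11] = 44$515140111014
  sorted[12] = 444$51514011101
  sorted[13] = 514011101444$51
  sorted[14] = 51514011101444$
sorted[8] = 1514011101444$5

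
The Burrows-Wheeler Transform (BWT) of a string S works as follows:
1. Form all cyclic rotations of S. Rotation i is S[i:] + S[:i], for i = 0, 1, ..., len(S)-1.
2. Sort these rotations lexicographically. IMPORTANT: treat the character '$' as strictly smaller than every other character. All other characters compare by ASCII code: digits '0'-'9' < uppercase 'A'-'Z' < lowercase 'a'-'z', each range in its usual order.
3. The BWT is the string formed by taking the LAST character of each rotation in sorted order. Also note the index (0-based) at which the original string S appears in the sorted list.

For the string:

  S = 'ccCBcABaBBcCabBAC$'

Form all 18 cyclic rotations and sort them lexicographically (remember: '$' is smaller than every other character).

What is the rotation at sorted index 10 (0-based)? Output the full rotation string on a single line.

Answer: CabBAC$ccCBcABaBBc

Derivation:
All 18 rotations (rotation i = S[i:]+S[:i]):
  rot[0] = ccCBcABaBBcCabBAC$
  rot[1] = cCBcABaBBcCabBAC$c
  rot[2] = CBcABaBBcCabBAC$cc
  rot[3] = BcABaBBcCabBAC$ccC
  rot[4] = cABaBBcCabBAC$ccCB
  rot[5] = ABaBBcCabBAC$ccCBc
  rot[6] = BaBBcCabBAC$ccCBcA
  rot[7] = aBBcCabBAC$ccCBcAB
  rot[8] = BBcCabBAC$ccCBcABa
  rot[9] = BcCabBAC$ccCBcABaB
  rot[10] = cCabBAC$ccCBcABaBB
  rot[11] = CabBAC$ccCBcABaBBc
  rot[12] = abBAC$ccCBcABaBBcC
  rot[13] = bBAC$ccCBcABaBBcCa
  rot[14] = BAC$ccCBcABaBBcCab
  rot[15] = AC$ccCBcABaBBcCabB
  rot[16] = C$ccCBcABaBBcCabBA
  rot[17] = $ccCBcABaBBcCabBAC
Sorted (with $ < everything):
  sorted[0] = $ccCBcABaBBcCabBAC
  sorted[1] = ABaBBcCabBAC$ccCBc
  sorted[2] = AC$ccCBcABaBBcCabB
  sorted[3] = BAC$ccCBcABaBBcCab
  sorted[4] = BBcCabBAC$ccCBcABa
  sorted[5] = BaBBcCabBAC$ccCBcA
  sorted[6] = BcABaBBcCabBAC$ccC
  sorted[7] = BcCabBAC$ccCBcABaB
  sorted[8] = C$ccCBcABaBBcCabBA
  sorted[9] = CBcABaBBcCabBAC$cc
  sorted[10] = CabBAC$ccCBcABaBBc
  sorted[11] = aBBcCabBAC$ccCBcAB
  sorted[12] = abBAC$ccCBcABaBBcC
  sorted[13] = bBAC$ccCBcABaBBcCa
  sorted[14] = cABaBBcCabBAC$ccCB
  sorted[15] = cCBcABaBBcCabBAC$c
  sorted[16] = cCabBAC$ccCBcABaBB
  sorted[17] = ccCBcABaBBcCabBAC$
sorted[10] = CabBAC$ccCBcABaBBc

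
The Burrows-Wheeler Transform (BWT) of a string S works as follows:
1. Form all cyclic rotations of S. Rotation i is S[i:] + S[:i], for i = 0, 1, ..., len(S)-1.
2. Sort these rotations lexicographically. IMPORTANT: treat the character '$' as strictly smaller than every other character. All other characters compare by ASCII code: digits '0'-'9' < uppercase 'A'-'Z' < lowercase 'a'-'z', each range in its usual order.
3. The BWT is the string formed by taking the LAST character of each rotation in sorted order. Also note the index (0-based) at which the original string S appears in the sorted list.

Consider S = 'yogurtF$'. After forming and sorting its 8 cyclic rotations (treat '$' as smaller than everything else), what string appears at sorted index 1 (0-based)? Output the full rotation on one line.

Answer: F$yogurt

Derivation:
All 8 rotations (rotation i = S[i:]+S[:i]):
  rot[0] = yogurtF$
  rot[1] = ogurtF$y
  rot[2] = gurtF$yo
  rot[3] = urtF$yog
  rot[4] = rtF$yogu
  rot[5] = tF$yogur
  rot[6] = F$yogurt
  rot[7] = $yogurtF
Sorted (with $ < everything):
  sorted[0] = $yogurtF
  sorted[1] = F$yogurt
  sorted[2] = gurtF$yo
  sorted[3] = ogurtF$y
  sorted[4] = rtF$yogu
  sorted[5] = tF$yogur
  sorted[6] = urtF$yog
  sorted[7] = yogurtF$
sorted[1] = F$yogurt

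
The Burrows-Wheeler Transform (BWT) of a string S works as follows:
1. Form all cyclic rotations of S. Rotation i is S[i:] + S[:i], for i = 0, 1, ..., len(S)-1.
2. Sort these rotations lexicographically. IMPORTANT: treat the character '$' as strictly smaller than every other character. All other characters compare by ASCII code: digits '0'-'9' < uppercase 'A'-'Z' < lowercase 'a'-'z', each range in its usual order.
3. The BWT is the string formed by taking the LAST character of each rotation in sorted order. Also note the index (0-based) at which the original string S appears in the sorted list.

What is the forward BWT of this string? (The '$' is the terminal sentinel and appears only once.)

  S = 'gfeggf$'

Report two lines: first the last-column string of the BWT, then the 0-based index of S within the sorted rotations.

All 7 rotations (rotation i = S[i:]+S[:i]):
  rot[0] = gfeggf$
  rot[1] = feggf$g
  rot[2] = eggf$gf
  rot[3] = ggf$gfe
  rot[4] = gf$gfeg
  rot[5] = f$gfegg
  rot[6] = $gfeggf
Sorted (with $ < everything):
  sorted[0] = $gfeggf  (last char: 'f')
  sorted[1] = eggf$gf  (last char: 'f')
  sorted[2] = f$gfegg  (last char: 'g')
  sorted[3] = feggf$g  (last char: 'g')
  sorted[4] = gf$gfeg  (last char: 'g')
  sorted[5] = gfeggf$  (last char: '$')
  sorted[6] = ggf$gfe  (last char: 'e')
Last column: ffggg$e
Original string S is at sorted index 5

Answer: ffggg$e
5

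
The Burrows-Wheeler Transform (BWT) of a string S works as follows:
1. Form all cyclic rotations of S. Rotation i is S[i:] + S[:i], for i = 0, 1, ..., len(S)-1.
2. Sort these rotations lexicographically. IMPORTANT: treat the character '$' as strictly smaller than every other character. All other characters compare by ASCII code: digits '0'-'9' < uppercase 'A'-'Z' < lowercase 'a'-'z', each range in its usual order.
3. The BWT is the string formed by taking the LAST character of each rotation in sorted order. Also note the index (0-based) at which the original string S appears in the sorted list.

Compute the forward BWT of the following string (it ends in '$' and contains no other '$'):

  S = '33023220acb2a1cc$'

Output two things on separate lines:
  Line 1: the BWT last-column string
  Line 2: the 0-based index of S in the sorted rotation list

All 17 rotations (rotation i = S[i:]+S[:i]):
  rot[0] = 33023220acb2a1cc$
  rot[1] = 3023220acb2a1cc$3
  rot[2] = 023220acb2a1cc$33
  rot[3] = 23220acb2a1cc$330
  rot[4] = 3220acb2a1cc$3302
  rot[5] = 220acb2a1cc$33023
  rot[6] = 20acb2a1cc$330232
  rot[7] = 0acb2a1cc$3302322
  rot[8] = acb2a1cc$33023220
  rot[9] = cb2a1cc$33023220a
  rot[10] = b2a1cc$33023220ac
  rot[11] = 2a1cc$33023220acb
  rot[12] = a1cc$33023220acb2
  rot[13] = 1cc$33023220acb2a
  rot[14] = cc$33023220acb2a1
  rot[15] = c$33023220acb2a1c
  rot[16] = $33023220acb2a1cc
Sorted (with $ < everything):
  sorted[0] = $33023220acb2a1cc  (last char: 'c')
  sorted[1] = 023220acb2a1cc$33  (last char: '3')
  sorted[2] = 0acb2a1cc$3302322  (last char: '2')
  sorted[3] = 1cc$33023220acb2a  (last char: 'a')
  sorted[4] = 20acb2a1cc$330232  (last char: '2')
  sorted[5] = 220acb2a1cc$33023  (last char: '3')
  sorted[6] = 23220acb2a1cc$330  (last char: '0')
  sorted[7] = 2a1cc$33023220acb  (last char: 'b')
  sorted[8] = 3023220acb2a1cc$3  (last char: '3')
  sorted[9] = 3220acb2a1cc$3302  (last char: '2')
  sorted[10] = 33023220acb2a1cc$  (last char: '$')
  sorted[11] = a1cc$33023220acb2  (last char: '2')
  sorted[12] = acb2a1cc$33023220  (last char: '0')
  sorted[13] = b2a1cc$33023220ac  (last char: 'c')
  sorted[14] = c$33023220acb2a1c  (last char: 'c')
  sorted[15] = cb2a1cc$33023220a  (last char: 'a')
  sorted[16] = cc$33023220acb2a1  (last char: '1')
Last column: c32a230b32$20cca1
Original string S is at sorted index 10

Answer: c32a230b32$20cca1
10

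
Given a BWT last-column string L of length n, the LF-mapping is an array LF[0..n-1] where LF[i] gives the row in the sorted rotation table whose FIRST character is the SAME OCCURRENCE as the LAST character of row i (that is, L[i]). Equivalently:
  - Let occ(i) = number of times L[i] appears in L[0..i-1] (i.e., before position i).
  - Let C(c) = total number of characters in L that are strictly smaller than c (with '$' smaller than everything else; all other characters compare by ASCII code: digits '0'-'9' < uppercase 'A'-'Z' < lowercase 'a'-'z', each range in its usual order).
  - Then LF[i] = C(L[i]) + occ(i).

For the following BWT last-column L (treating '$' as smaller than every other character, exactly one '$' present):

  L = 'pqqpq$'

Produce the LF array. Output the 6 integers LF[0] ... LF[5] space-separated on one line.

Char counts: '$':1, 'p':2, 'q':3
C (first-col start): C('$')=0, C('p')=1, C('q')=3
L[0]='p': occ=0, LF[0]=C('p')+0=1+0=1
L[1]='q': occ=0, LF[1]=C('q')+0=3+0=3
L[2]='q': occ=1, LF[2]=C('q')+1=3+1=4
L[3]='p': occ=1, LF[3]=C('p')+1=1+1=2
L[4]='q': occ=2, LF[4]=C('q')+2=3+2=5
L[5]='$': occ=0, LF[5]=C('$')+0=0+0=0

Answer: 1 3 4 2 5 0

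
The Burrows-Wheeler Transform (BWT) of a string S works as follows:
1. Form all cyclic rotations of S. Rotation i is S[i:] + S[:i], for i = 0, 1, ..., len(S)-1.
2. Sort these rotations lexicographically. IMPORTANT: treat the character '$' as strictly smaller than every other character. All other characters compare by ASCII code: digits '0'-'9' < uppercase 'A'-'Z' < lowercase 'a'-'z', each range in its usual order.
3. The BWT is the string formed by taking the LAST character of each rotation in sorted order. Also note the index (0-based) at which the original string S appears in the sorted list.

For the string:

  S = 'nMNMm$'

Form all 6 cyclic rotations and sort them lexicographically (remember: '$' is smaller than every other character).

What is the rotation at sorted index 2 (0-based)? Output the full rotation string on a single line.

All 6 rotations (rotation i = S[i:]+S[:i]):
  rot[0] = nMNMm$
  rot[1] = MNMm$n
  rot[2] = NMm$nM
  rot[3] = Mm$nMN
  rot[4] = m$nMNM
  rot[5] = $nMNMm
Sorted (with $ < everything):
  sorted[0] = $nMNMm
  sorted[1] = MNMm$n
  sorted[2] = Mm$nMN
  sorted[3] = NMm$nM
  sorted[4] = m$nMNM
  sorted[5] = nMNMm$
sorted[2] = Mm$nMN

Answer: Mm$nMN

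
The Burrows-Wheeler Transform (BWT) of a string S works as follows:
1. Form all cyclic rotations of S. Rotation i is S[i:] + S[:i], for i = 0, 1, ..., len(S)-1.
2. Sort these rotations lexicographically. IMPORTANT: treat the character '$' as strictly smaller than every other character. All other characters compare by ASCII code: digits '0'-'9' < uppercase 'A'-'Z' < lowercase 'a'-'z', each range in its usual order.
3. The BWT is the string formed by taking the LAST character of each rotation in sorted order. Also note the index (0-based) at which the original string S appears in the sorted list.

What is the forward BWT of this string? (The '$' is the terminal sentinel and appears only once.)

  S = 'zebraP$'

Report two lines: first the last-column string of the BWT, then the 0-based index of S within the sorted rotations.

Answer: Parezb$
6

Derivation:
All 7 rotations (rotation i = S[i:]+S[:i]):
  rot[0] = zebraP$
  rot[1] = ebraP$z
  rot[2] = braP$ze
  rot[3] = raP$zeb
  rot[4] = aP$zebr
  rot[5] = P$zebra
  rot[6] = $zebraP
Sorted (with $ < everything):
  sorted[0] = $zebraP  (last char: 'P')
  sorted[1] = P$zebra  (last char: 'a')
  sorted[2] = aP$zebr  (last char: 'r')
  sorted[3] = braP$ze  (last char: 'e')
  sorted[4] = ebraP$z  (last char: 'z')
  sorted[5] = raP$zeb  (last char: 'b')
  sorted[6] = zebraP$  (last char: '$')
Last column: Parezb$
Original string S is at sorted index 6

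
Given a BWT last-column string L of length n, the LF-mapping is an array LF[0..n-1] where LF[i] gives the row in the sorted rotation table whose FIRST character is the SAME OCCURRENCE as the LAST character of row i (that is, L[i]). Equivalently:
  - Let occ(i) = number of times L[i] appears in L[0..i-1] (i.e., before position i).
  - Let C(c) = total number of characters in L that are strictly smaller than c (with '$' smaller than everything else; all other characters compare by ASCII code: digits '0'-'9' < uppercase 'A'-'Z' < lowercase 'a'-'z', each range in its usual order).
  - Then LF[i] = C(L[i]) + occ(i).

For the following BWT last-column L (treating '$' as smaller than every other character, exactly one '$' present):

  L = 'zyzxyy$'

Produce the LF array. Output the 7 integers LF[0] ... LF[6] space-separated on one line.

Char counts: '$':1, 'x':1, 'y':3, 'z':2
C (first-col start): C('$')=0, C('x')=1, C('y')=2, C('z')=5
L[0]='z': occ=0, LF[0]=C('z')+0=5+0=5
L[1]='y': occ=0, LF[1]=C('y')+0=2+0=2
L[2]='z': occ=1, LF[2]=C('z')+1=5+1=6
L[3]='x': occ=0, LF[3]=C('x')+0=1+0=1
L[4]='y': occ=1, LF[4]=C('y')+1=2+1=3
L[5]='y': occ=2, LF[5]=C('y')+2=2+2=4
L[6]='$': occ=0, LF[6]=C('$')+0=0+0=0

Answer: 5 2 6 1 3 4 0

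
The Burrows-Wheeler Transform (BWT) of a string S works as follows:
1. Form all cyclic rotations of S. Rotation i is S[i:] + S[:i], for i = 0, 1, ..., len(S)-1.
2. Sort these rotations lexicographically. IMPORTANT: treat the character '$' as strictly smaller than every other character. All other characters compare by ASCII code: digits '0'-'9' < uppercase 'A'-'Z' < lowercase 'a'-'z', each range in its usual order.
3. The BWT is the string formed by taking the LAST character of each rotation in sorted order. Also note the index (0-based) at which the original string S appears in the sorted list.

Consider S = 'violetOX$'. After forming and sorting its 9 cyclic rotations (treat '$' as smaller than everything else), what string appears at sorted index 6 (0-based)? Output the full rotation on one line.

All 9 rotations (rotation i = S[i:]+S[:i]):
  rot[0] = violetOX$
  rot[1] = ioletOX$v
  rot[2] = oletOX$vi
  rot[3] = letOX$vio
  rot[4] = etOX$viol
  rot[5] = tOX$viole
  rot[6] = OX$violet
  rot[7] = X$violetO
  rot[8] = $violetOX
Sorted (with $ < everything):
  sorted[0] = $violetOX
  sorted[1] = OX$violet
  sorted[2] = X$violetO
  sorted[3] = etOX$viol
  sorted[4] = ioletOX$v
  sorted[5] = letOX$vio
  sorted[6] = oletOX$vi
  sorted[7] = tOX$viole
  sorted[8] = violetOX$
sorted[6] = oletOX$vi

Answer: oletOX$vi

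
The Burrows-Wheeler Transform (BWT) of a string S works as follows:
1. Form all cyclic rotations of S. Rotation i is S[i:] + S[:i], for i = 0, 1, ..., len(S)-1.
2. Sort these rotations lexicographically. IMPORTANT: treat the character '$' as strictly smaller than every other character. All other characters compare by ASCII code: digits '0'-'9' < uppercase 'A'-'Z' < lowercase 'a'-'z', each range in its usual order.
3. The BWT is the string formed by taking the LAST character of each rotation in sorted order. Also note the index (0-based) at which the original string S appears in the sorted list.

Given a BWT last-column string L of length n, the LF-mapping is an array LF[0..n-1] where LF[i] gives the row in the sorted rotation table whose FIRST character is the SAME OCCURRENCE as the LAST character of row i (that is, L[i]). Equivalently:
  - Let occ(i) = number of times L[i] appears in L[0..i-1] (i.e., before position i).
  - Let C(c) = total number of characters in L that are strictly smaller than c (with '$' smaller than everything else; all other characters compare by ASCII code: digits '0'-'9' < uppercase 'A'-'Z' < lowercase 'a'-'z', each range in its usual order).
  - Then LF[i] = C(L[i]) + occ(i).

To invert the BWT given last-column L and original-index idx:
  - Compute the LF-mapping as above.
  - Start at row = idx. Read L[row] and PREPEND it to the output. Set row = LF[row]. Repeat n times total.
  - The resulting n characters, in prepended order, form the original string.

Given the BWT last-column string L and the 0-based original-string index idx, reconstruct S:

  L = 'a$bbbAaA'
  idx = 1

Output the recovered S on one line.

Answer: AbAbaba$

Derivation:
LF mapping: 3 0 5 6 7 1 4 2
Walk LF starting at row 1, prepending L[row]:
  step 1: row=1, L[1]='$', prepend. Next row=LF[1]=0
  step 2: row=0, L[0]='a', prepend. Next row=LF[0]=3
  step 3: row=3, L[3]='b', prepend. Next row=LF[3]=6
  step 4: row=6, L[6]='a', prepend. Next row=LF[6]=4
  step 5: row=4, L[4]='b', prepend. Next row=LF[4]=7
  step 6: row=7, L[7]='A', prepend. Next row=LF[7]=2
  step 7: row=2, L[2]='b', prepend. Next row=LF[2]=5
  step 8: row=5, L[5]='A', prepend. Next row=LF[5]=1
Reversed output: AbAbaba$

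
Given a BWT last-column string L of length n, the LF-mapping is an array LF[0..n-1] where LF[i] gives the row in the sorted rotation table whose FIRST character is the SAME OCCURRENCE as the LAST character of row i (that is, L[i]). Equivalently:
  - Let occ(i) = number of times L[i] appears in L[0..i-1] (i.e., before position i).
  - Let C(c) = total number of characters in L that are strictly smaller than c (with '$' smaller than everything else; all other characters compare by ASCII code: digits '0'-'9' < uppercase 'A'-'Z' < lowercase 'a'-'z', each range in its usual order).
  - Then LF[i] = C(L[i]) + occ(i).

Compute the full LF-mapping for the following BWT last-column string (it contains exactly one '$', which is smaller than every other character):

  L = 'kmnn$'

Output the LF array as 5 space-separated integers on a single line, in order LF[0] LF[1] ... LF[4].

Char counts: '$':1, 'k':1, 'm':1, 'n':2
C (first-col start): C('$')=0, C('k')=1, C('m')=2, C('n')=3
L[0]='k': occ=0, LF[0]=C('k')+0=1+0=1
L[1]='m': occ=0, LF[1]=C('m')+0=2+0=2
L[2]='n': occ=0, LF[2]=C('n')+0=3+0=3
L[3]='n': occ=1, LF[3]=C('n')+1=3+1=4
L[4]='$': occ=0, LF[4]=C('$')+0=0+0=0

Answer: 1 2 3 4 0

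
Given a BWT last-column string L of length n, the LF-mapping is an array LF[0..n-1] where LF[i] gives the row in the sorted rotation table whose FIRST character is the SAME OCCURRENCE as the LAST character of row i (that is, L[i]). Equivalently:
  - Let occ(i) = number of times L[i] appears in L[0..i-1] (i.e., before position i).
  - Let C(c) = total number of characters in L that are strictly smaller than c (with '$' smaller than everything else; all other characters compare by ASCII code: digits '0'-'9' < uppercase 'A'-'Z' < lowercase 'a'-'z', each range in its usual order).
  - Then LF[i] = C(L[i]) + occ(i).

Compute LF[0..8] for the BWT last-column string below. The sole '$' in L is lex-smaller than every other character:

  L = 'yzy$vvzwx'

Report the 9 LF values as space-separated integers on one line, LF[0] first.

Answer: 5 7 6 0 1 2 8 3 4

Derivation:
Char counts: '$':1, 'v':2, 'w':1, 'x':1, 'y':2, 'z':2
C (first-col start): C('$')=0, C('v')=1, C('w')=3, C('x')=4, C('y')=5, C('z')=7
L[0]='y': occ=0, LF[0]=C('y')+0=5+0=5
L[1]='z': occ=0, LF[1]=C('z')+0=7+0=7
L[2]='y': occ=1, LF[2]=C('y')+1=5+1=6
L[3]='$': occ=0, LF[3]=C('$')+0=0+0=0
L[4]='v': occ=0, LF[4]=C('v')+0=1+0=1
L[5]='v': occ=1, LF[5]=C('v')+1=1+1=2
L[6]='z': occ=1, LF[6]=C('z')+1=7+1=8
L[7]='w': occ=0, LF[7]=C('w')+0=3+0=3
L[8]='x': occ=0, LF[8]=C('x')+0=4+0=4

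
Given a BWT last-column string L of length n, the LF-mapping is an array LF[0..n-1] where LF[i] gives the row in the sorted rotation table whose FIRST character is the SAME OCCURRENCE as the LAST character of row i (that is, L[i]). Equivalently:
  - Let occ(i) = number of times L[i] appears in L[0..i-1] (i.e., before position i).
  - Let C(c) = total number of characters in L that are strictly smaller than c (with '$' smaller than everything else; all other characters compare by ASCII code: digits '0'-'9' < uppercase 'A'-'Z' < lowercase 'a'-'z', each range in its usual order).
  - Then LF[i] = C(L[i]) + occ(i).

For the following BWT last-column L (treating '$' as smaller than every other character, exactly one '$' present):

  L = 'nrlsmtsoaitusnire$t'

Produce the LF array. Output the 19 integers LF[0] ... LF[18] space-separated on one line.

Char counts: '$':1, 'a':1, 'e':1, 'i':2, 'l':1, 'm':1, 'n':2, 'o':1, 'r':2, 's':3, 't':3, 'u':1
C (first-col start): C('$')=0, C('a')=1, C('e')=2, C('i')=3, C('l')=5, C('m')=6, C('n')=7, C('o')=9, C('r')=10, C('s')=12, C('t')=15, C('u')=18
L[0]='n': occ=0, LF[0]=C('n')+0=7+0=7
L[1]='r': occ=0, LF[1]=C('r')+0=10+0=10
L[2]='l': occ=0, LF[2]=C('l')+0=5+0=5
L[3]='s': occ=0, LF[3]=C('s')+0=12+0=12
L[4]='m': occ=0, LF[4]=C('m')+0=6+0=6
L[5]='t': occ=0, LF[5]=C('t')+0=15+0=15
L[6]='s': occ=1, LF[6]=C('s')+1=12+1=13
L[7]='o': occ=0, LF[7]=C('o')+0=9+0=9
L[8]='a': occ=0, LF[8]=C('a')+0=1+0=1
L[9]='i': occ=0, LF[9]=C('i')+0=3+0=3
L[10]='t': occ=1, LF[10]=C('t')+1=15+1=16
L[11]='u': occ=0, LF[11]=C('u')+0=18+0=18
L[12]='s': occ=2, LF[12]=C('s')+2=12+2=14
L[13]='n': occ=1, LF[13]=C('n')+1=7+1=8
L[14]='i': occ=1, LF[14]=C('i')+1=3+1=4
L[15]='r': occ=1, LF[15]=C('r')+1=10+1=11
L[16]='e': occ=0, LF[16]=C('e')+0=2+0=2
L[17]='$': occ=0, LF[17]=C('$')+0=0+0=0
L[18]='t': occ=2, LF[18]=C('t')+2=15+2=17

Answer: 7 10 5 12 6 15 13 9 1 3 16 18 14 8 4 11 2 0 17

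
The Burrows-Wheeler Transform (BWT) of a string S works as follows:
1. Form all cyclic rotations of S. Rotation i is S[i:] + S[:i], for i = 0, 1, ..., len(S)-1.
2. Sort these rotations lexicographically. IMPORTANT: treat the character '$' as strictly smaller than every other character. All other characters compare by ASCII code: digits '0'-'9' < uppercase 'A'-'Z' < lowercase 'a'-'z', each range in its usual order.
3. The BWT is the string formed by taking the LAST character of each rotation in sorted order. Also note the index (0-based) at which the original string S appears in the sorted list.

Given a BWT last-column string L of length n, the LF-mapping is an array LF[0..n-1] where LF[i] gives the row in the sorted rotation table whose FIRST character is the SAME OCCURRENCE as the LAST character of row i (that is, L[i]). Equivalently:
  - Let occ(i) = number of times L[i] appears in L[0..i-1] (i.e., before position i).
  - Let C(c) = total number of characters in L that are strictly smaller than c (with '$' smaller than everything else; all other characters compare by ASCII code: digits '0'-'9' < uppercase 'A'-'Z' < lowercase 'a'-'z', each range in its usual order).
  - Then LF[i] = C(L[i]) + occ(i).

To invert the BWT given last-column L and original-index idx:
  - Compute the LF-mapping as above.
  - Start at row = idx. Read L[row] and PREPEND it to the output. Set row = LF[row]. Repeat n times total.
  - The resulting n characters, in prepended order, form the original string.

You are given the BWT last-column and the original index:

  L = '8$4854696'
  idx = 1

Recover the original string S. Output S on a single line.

LF mapping: 6 0 1 7 3 2 4 8 5
Walk LF starting at row 1, prepending L[row]:
  step 1: row=1, L[1]='$', prepend. Next row=LF[1]=0
  step 2: row=0, L[0]='8', prepend. Next row=LF[0]=6
  step 3: row=6, L[6]='6', prepend. Next row=LF[6]=4
  step 4: row=4, L[4]='5', prepend. Next row=LF[4]=3
  step 5: row=3, L[3]='8', prepend. Next row=LF[3]=7
  step 6: row=7, L[7]='9', prepend. Next row=LF[7]=8
  step 7: row=8, L[8]='6', prepend. Next row=LF[8]=5
  step 8: row=5, L[5]='4', prepend. Next row=LF[5]=2
  step 9: row=2, L[2]='4', prepend. Next row=LF[2]=1
Reversed output: 44698568$

Answer: 44698568$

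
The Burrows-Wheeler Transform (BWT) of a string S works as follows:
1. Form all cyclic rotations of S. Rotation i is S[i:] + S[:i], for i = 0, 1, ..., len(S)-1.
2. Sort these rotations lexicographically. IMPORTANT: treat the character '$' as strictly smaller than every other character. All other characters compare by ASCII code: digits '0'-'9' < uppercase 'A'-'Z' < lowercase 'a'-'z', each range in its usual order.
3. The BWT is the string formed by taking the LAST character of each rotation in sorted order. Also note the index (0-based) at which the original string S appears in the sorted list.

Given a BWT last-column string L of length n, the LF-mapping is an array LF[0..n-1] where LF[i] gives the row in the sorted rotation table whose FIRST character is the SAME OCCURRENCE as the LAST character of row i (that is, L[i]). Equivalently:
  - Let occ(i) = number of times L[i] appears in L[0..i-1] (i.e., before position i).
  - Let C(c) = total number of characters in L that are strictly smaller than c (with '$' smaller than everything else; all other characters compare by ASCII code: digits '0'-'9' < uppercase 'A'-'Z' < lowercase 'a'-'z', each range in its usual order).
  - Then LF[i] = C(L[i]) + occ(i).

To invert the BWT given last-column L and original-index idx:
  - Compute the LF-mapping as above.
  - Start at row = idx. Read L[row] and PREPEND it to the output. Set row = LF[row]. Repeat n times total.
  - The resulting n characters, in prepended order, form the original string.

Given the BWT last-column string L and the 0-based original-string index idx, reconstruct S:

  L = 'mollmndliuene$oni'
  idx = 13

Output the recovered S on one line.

LF mapping: 9 14 6 7 10 11 1 8 4 16 2 12 3 0 15 13 5
Walk LF starting at row 13, prepending L[row]:
  step 1: row=13, L[13]='$', prepend. Next row=LF[13]=0
  step 2: row=0, L[0]='m', prepend. Next row=LF[0]=9
  step 3: row=9, L[9]='u', prepend. Next row=LF[9]=16
  step 4: row=16, L[16]='i', prepend. Next row=LF[16]=5
  step 5: row=5, L[5]='n', prepend. Next row=LF[5]=11
  step 6: row=11, L[11]='n', prepend. Next row=LF[11]=12
  step 7: row=12, L[12]='e', prepend. Next row=LF[12]=3
  step 8: row=3, L[3]='l', prepend. Next row=LF[3]=7
  step 9: row=7, L[7]='l', prepend. Next row=LF[7]=8
  step 10: row=8, L[8]='i', prepend. Next row=LF[8]=4
  step 11: row=4, L[4]='m', prepend. Next row=LF[4]=10
  step 12: row=10, L[10]='e', prepend. Next row=LF[10]=2
  step 13: row=2, L[2]='l', prepend. Next row=LF[2]=6
  step 14: row=6, L[6]='d', prepend. Next row=LF[6]=1
  step 15: row=1, L[1]='o', prepend. Next row=LF[1]=14
  step 16: row=14, L[14]='o', prepend. Next row=LF[14]=15
  step 17: row=15, L[15]='n', prepend. Next row=LF[15]=13
Reversed output: noodlemillennium$

Answer: noodlemillennium$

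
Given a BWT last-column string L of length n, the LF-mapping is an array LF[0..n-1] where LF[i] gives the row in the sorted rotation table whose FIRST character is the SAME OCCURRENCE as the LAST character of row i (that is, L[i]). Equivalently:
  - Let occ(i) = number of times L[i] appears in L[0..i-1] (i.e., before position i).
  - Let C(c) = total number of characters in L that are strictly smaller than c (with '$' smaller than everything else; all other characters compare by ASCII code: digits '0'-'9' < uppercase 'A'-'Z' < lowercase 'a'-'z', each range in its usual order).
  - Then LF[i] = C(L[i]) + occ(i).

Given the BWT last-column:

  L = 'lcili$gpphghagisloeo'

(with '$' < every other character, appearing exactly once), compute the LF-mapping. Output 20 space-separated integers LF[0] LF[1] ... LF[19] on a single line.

Char counts: '$':1, 'a':1, 'c':1, 'e':1, 'g':3, 'h':2, 'i':3, 'l':3, 'o':2, 'p':2, 's':1
C (first-col start): C('$')=0, C('a')=1, C('c')=2, C('e')=3, C('g')=4, C('h')=7, C('i')=9, C('l')=12, C('o')=15, C('p')=17, C('s')=19
L[0]='l': occ=0, LF[0]=C('l')+0=12+0=12
L[1]='c': occ=0, LF[1]=C('c')+0=2+0=2
L[2]='i': occ=0, LF[2]=C('i')+0=9+0=9
L[3]='l': occ=1, LF[3]=C('l')+1=12+1=13
L[4]='i': occ=1, LF[4]=C('i')+1=9+1=10
L[5]='$': occ=0, LF[5]=C('$')+0=0+0=0
L[6]='g': occ=0, LF[6]=C('g')+0=4+0=4
L[7]='p': occ=0, LF[7]=C('p')+0=17+0=17
L[8]='p': occ=1, LF[8]=C('p')+1=17+1=18
L[9]='h': occ=0, LF[9]=C('h')+0=7+0=7
L[10]='g': occ=1, LF[10]=C('g')+1=4+1=5
L[11]='h': occ=1, LF[11]=C('h')+1=7+1=8
L[12]='a': occ=0, LF[12]=C('a')+0=1+0=1
L[13]='g': occ=2, LF[13]=C('g')+2=4+2=6
L[14]='i': occ=2, LF[14]=C('i')+2=9+2=11
L[15]='s': occ=0, LF[15]=C('s')+0=19+0=19
L[16]='l': occ=2, LF[16]=C('l')+2=12+2=14
L[17]='o': occ=0, LF[17]=C('o')+0=15+0=15
L[18]='e': occ=0, LF[18]=C('e')+0=3+0=3
L[19]='o': occ=1, LF[19]=C('o')+1=15+1=16

Answer: 12 2 9 13 10 0 4 17 18 7 5 8 1 6 11 19 14 15 3 16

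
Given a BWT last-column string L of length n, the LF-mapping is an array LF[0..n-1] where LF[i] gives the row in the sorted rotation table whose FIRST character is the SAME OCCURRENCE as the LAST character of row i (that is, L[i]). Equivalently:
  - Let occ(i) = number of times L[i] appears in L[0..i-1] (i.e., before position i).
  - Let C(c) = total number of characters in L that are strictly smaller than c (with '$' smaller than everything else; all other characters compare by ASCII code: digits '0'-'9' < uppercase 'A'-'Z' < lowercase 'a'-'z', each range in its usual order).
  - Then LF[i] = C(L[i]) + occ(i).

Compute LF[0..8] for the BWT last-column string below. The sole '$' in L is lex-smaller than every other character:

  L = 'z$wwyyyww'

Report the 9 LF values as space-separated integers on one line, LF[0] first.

Char counts: '$':1, 'w':4, 'y':3, 'z':1
C (first-col start): C('$')=0, C('w')=1, C('y')=5, C('z')=8
L[0]='z': occ=0, LF[0]=C('z')+0=8+0=8
L[1]='$': occ=0, LF[1]=C('$')+0=0+0=0
L[2]='w': occ=0, LF[2]=C('w')+0=1+0=1
L[3]='w': occ=1, LF[3]=C('w')+1=1+1=2
L[4]='y': occ=0, LF[4]=C('y')+0=5+0=5
L[5]='y': occ=1, LF[5]=C('y')+1=5+1=6
L[6]='y': occ=2, LF[6]=C('y')+2=5+2=7
L[7]='w': occ=2, LF[7]=C('w')+2=1+2=3
L[8]='w': occ=3, LF[8]=C('w')+3=1+3=4

Answer: 8 0 1 2 5 6 7 3 4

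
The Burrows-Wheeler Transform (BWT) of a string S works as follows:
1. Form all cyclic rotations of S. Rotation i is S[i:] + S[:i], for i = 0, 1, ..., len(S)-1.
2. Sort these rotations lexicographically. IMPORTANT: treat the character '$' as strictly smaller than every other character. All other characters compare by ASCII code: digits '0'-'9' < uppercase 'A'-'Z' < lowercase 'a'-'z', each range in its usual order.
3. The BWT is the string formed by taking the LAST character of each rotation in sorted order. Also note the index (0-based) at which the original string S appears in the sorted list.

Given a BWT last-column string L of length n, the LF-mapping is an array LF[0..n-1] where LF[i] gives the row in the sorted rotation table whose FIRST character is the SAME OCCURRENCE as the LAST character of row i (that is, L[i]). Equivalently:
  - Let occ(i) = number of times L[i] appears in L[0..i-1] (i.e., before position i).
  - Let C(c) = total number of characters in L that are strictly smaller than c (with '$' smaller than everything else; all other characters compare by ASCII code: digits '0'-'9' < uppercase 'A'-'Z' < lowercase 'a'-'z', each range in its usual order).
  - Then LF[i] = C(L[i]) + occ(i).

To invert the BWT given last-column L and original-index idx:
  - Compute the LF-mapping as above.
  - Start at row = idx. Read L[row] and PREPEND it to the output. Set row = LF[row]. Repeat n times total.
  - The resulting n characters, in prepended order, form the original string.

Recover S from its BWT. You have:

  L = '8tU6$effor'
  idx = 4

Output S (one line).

LF mapping: 2 9 3 1 0 4 5 6 7 8
Walk LF starting at row 4, prepending L[row]:
  step 1: row=4, L[4]='$', prepend. Next row=LF[4]=0
  step 2: row=0, L[0]='8', prepend. Next row=LF[0]=2
  step 3: row=2, L[2]='U', prepend. Next row=LF[2]=3
  step 4: row=3, L[3]='6', prepend. Next row=LF[3]=1
  step 5: row=1, L[1]='t', prepend. Next row=LF[1]=9
  step 6: row=9, L[9]='r', prepend. Next row=LF[9]=8
  step 7: row=8, L[8]='o', prepend. Next row=LF[8]=7
  step 8: row=7, L[7]='f', prepend. Next row=LF[7]=6
  step 9: row=6, L[6]='f', prepend. Next row=LF[6]=5
  step 10: row=5, L[5]='e', prepend. Next row=LF[5]=4
Reversed output: effort6U8$

Answer: effort6U8$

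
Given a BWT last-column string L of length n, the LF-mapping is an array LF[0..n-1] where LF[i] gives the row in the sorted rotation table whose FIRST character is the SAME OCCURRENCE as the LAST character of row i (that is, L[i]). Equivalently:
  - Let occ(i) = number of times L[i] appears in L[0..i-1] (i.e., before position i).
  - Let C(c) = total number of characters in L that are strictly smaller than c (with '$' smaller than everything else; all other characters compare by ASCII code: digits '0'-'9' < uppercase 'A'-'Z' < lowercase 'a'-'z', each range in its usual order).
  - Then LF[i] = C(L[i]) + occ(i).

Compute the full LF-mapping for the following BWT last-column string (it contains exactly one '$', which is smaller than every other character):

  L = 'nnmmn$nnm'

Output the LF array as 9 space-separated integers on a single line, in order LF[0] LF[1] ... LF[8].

Char counts: '$':1, 'm':3, 'n':5
C (first-col start): C('$')=0, C('m')=1, C('n')=4
L[0]='n': occ=0, LF[0]=C('n')+0=4+0=4
L[1]='n': occ=1, LF[1]=C('n')+1=4+1=5
L[2]='m': occ=0, LF[2]=C('m')+0=1+0=1
L[3]='m': occ=1, LF[3]=C('m')+1=1+1=2
L[4]='n': occ=2, LF[4]=C('n')+2=4+2=6
L[5]='$': occ=0, LF[5]=C('$')+0=0+0=0
L[6]='n': occ=3, LF[6]=C('n')+3=4+3=7
L[7]='n': occ=4, LF[7]=C('n')+4=4+4=8
L[8]='m': occ=2, LF[8]=C('m')+2=1+2=3

Answer: 4 5 1 2 6 0 7 8 3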